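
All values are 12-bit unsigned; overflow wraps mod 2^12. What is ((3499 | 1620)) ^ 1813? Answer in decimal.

3499 = 110110101011
1620 = 011001010100
→ | → 111111111111 = 4095
1813 = 011100010101
→ ^ → 100011101010 = 2282

2282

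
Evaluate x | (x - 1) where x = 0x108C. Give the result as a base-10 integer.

4239

x = 1000010001100 = 4236
x - 1 = 1000010001011
OR    = 1000010001111 = 4239
(x | (x - 1) sets all bits below the lowest set bit.)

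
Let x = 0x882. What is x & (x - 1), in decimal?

2176

x = 100010000010 = 2178
x - 1 = 100010000001
AND   = 100010000000 = 2176
(x & (x - 1) clears the lowest set bit of x.)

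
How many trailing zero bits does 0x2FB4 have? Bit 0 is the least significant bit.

0x2FB4 = 10111110110100
Trailing zeros: 2, so the lowest set bit is bit 2 (value 4).

2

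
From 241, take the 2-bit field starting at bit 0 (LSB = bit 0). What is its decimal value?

v = 011110001
Shift right by 0: 011110001
Mask low 2 bits: 01 = 1

1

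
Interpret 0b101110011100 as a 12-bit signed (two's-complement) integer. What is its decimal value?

pattern = 101110011100 (MSB is 1 ⇒ negative)
Invert: 010001100011, add 1 → 010001100100 = 1124, so the value is -1124.
(Equivalently: 2972 - 2^12 = 2972 - 4096 = -1124.)

-1124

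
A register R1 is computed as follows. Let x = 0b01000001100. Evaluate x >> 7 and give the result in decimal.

x = 1000001100
shift right by 7 → 0000000100 = 4
(equivalently, floor(524 / 128))

4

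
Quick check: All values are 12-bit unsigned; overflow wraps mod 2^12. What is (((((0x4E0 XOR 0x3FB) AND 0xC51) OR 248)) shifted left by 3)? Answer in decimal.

1992

0x4E0 = 010011100000
0x3FB = 001111111011
→ XOR → 011100011011 = 1819
0xC51 = 110001010001
→ AND → 010000010001 = 1041
248 = 000011111000
→ OR → 010011111001 = 1273
→ shifted left by 3 (mod 2^12) → 011111001000 = 1992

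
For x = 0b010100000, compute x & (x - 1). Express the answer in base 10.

128

x = 10100000 = 160
x - 1 = 10011111
AND   = 10000000 = 128
(x & (x - 1) clears the lowest set bit of x.)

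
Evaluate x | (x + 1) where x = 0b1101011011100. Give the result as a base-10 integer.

6877

x = 1101011011100 = 6876
x + 1 = 1101011011101
OR    = 1101011011101 = 6877
(x | (x + 1) sets the lowest cleared bit.)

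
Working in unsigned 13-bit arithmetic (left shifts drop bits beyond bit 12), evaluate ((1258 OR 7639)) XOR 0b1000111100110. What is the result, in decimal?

3097

1258 = 0010011101010
7639 = 1110111010111
→ OR → 1110111111111 = 7679
0b1000111100110 = 1000111100110
→ XOR → 0110000011001 = 3097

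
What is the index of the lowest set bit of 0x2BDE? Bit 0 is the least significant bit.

0x2BDE = 10101111011110
Trailing zeros: 1, so the lowest set bit is bit 1 (value 2).

1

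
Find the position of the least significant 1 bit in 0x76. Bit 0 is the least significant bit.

1

0x76 = 1110110
Trailing zeros: 1, so the lowest set bit is bit 1 (value 2).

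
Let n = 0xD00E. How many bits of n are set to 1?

6

0xD00E = 1101000000001110
Count the 1s: 1 + 1 + 1 + 1 + 1 + 1 = 6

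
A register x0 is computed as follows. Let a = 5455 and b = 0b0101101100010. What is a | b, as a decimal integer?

8047

5455 = 1010101001111
b = 0101101100010
 OR → 1111101101111 = 8047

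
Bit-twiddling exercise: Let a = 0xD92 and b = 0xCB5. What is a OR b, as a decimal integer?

3511

0xD92 = 110110010010
0xCB5 = 110010110101
 OR → 110110110111 = 3511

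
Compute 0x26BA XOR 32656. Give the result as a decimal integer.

0x26BA = 010011010111010
32656 = 111111110010000
XOR → 101100100101010 = 22826

22826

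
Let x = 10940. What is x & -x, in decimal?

4

x = 10101010111100 = 10940
-x (two's complement) = …01010101000100
AND   = 00000000000100 = 4
(x & -x isolates the lowest set bit of x.)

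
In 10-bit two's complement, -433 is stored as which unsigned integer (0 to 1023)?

433 in 10 bits: 0110110001
Invert: 1001001110
Add 1:  1001001111 = 591
(Check: 2^10 - 433 = 1024 - 433 = 591.)

591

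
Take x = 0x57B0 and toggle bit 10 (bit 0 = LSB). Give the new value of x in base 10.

21424

x = 101011110110000
bit 10 is currently 1; toggle it via x ^ (1 << 10) = x ^ 1024
→ 101001110110000 = 21424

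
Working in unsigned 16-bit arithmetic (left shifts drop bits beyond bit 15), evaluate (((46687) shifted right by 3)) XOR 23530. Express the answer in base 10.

19745

46687 = 1011011001011111
→ shifted right by 3 → 0001011011001011 = 5835
23530 = 0101101111101010
→ XOR → 0100110100100001 = 19745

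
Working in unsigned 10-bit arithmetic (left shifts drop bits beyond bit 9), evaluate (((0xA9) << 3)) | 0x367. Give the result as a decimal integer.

0xA9 = 0010101001
→ << 3 (mod 2^10) → 0101001000 = 328
0x367 = 1101100111
→ | → 1101101111 = 879

879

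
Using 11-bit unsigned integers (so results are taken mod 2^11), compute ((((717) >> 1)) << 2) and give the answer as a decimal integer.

717 = 01011001101
→ >> 1 → 00101100110 = 358
→ << 2 (mod 2^11) → 10110011000 = 1432

1432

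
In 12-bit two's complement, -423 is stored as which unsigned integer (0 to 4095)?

423 in 12 bits: 000110100111
Invert: 111001011000
Add 1:  111001011001 = 3673
(Check: 2^12 - 423 = 4096 - 423 = 3673.)

3673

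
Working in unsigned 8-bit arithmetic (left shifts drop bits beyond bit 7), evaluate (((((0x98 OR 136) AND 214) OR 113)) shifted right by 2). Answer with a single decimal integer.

0x98 = 10011000
136 = 10001000
→ OR → 10011000 = 152
214 = 11010110
→ AND → 10010000 = 144
113 = 01110001
→ OR → 11110001 = 241
→ shifted right by 2 → 00111100 = 60

60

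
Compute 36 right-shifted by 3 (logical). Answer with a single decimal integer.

4

36 = 100100
shift right by 3 → 000100 = 4
(equivalently, floor(36 / 8))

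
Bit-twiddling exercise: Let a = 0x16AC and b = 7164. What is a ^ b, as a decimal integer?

3408

0x16AC = 1011010101100
7164 = 1101111111100
XOR → 0110101010000 = 3408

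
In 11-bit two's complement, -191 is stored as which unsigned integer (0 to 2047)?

191 in 11 bits: 00010111111
Invert: 11101000000
Add 1:  11101000001 = 1857
(Check: 2^11 - 191 = 2048 - 191 = 1857.)

1857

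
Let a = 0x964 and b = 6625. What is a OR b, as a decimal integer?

6629

0x964 = 0100101100100
6625 = 1100111100001
 OR → 1100111100101 = 6629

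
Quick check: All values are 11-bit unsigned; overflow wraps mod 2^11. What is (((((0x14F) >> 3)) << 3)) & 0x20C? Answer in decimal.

0x14F = 00101001111
→ >> 3 → 00000101001 = 41
→ << 3 (mod 2^11) → 00101001000 = 328
0x20C = 01000001100
→ & → 00000001000 = 8

8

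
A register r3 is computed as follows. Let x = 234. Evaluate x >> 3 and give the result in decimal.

234 = 11101010
shift right by 3 → 00011101 = 29
(equivalently, floor(234 / 8))

29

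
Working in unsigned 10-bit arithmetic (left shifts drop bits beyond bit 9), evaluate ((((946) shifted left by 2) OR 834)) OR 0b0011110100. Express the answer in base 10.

1022

946 = 1110110010
→ shifted left by 2 (mod 2^10) → 1011001000 = 712
834 = 1101000010
→ OR → 1111001010 = 970
0b0011110100 = 0011110100
→ OR → 1111111110 = 1022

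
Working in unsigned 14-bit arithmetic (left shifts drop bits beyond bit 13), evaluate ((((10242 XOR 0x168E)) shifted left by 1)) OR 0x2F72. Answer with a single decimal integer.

16250

10242 = 10100000000010
0x168E = 01011010001110
→ XOR → 11111010001100 = 16012
→ shifted left by 1 (mod 2^14) → 11110100011000 = 15640
0x2F72 = 10111101110010
→ OR → 11111101111010 = 16250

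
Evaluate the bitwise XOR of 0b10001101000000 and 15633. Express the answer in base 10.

7761

a = 10001101000000
15633 = 11110100010001
XOR → 01111001010001 = 7761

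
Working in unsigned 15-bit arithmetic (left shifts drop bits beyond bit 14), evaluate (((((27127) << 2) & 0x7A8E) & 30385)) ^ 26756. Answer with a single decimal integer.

27127 = 110100111110111
→ << 2 (mod 2^15) → 010011111011100 = 10204
0x7A8E = 111101010001110
→ & → 010001010001100 = 8844
30385 = 111011010110001
→ & → 010001010000000 = 8832
26756 = 110100010000100
→ ^ → 100101000000100 = 18948

18948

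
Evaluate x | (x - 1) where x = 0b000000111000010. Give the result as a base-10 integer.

x = 111000010 = 450
x - 1 = 111000001
OR    = 111000011 = 451
(x | (x - 1) sets all bits below the lowest set bit.)

451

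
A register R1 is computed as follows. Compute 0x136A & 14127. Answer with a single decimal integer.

4906

0x136A = 01001101101010
14127 = 11011100101111
AND → 01001100101010 = 4906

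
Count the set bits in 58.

58 = 111010
Count the 1s: 1 + 1 + 1 + 1 = 4

4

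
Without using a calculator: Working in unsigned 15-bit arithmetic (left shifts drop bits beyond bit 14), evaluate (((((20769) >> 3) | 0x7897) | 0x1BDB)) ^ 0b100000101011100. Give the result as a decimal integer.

15011

20769 = 101000100100001
→ >> 3 → 000101000100100 = 2596
0x7897 = 111100010010111
→ | → 111101010110111 = 31415
0x1BDB = 001101111011011
→ | → 111101111111111 = 31743
0b100000101011100 = 100000101011100
→ ^ → 011101010100011 = 15011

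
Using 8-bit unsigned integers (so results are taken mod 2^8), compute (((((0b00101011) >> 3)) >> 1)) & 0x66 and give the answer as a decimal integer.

2

0b00101011 = 00101011
→ >> 3 → 00000101 = 5
→ >> 1 → 00000010 = 2
0x66 = 01100110
→ & → 00000010 = 2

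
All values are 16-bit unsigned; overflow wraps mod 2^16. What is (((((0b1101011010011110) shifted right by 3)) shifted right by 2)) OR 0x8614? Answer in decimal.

34484

0b1101011010011110 = 1101011010011110
→ shifted right by 3 → 0001101011010011 = 6867
→ shifted right by 2 → 0000011010110100 = 1716
0x8614 = 1000011000010100
→ OR → 1000011010110100 = 34484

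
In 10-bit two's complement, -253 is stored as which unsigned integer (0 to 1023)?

771

253 in 10 bits: 0011111101
Invert: 1100000010
Add 1:  1100000011 = 771
(Check: 2^10 - 253 = 1024 - 253 = 771.)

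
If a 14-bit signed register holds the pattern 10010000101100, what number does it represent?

pattern = 10010000101100 (MSB is 1 ⇒ negative)
Invert: 01101111010011, add 1 → 01101111010100 = 7124, so the value is -7124.
(Equivalently: 9260 - 2^14 = 9260 - 16384 = -7124.)

-7124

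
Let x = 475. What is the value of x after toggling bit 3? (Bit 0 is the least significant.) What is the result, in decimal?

467

x = 0111011011
bit 3 is currently 1; toggle it via x ^ (1 << 3) = x ^ 8
→ 0111010011 = 467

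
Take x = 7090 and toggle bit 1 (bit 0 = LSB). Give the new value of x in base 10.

7088

x = 01101110110010
bit 1 is currently 1; toggle it via x ^ (1 << 1) = x ^ 2
→ 01101110110000 = 7088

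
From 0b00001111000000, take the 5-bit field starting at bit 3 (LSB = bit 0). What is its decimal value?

v = 00001111000000
Shift right by 3: 00001111000
Mask low 5 bits: 11000 = 24

24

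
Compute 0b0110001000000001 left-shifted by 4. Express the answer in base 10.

x = 0000110001000000001
shift left by 4 → 1100010000000010000 = 401424
(equivalently, 25089 × 2^4 = 25089 × 16)

401424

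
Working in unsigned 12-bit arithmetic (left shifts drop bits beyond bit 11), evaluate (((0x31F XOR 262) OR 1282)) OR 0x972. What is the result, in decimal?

3963

0x31F = 001100011111
262 = 000100000110
→ XOR → 001000011001 = 537
1282 = 010100000010
→ OR → 011100011011 = 1819
0x972 = 100101110010
→ OR → 111101111011 = 3963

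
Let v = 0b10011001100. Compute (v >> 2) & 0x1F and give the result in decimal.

v = 10011001100
Shift right by 2: 100110011
Mask low 5 bits: 10011 = 19

19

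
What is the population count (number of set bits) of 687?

687 = 1010101111
Count the 1s: 1 + 1 + 1 + 1 + 1 + 1 + 1 = 7

7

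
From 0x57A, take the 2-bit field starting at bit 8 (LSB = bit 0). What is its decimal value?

v = 10101111010
Shift right by 8: 101
Mask low 2 bits: 01 = 1

1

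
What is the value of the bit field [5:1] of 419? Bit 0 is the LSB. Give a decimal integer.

v = 110100011
Shift right by 1: 11010001
Mask low 5 bits: 10001 = 17

17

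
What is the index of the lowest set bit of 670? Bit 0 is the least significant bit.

1

670 = 1010011110
Trailing zeros: 1, so the lowest set bit is bit 1 (value 2).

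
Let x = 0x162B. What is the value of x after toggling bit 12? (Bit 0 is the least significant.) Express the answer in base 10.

x = 1011000101011
bit 12 is currently 1; toggle it via x ^ (1 << 12) = x ^ 4096
→ 0011000101011 = 1579

1579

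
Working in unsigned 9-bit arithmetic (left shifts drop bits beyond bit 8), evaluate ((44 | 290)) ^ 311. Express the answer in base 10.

25

44 = 000101100
290 = 100100010
→ | → 100101110 = 302
311 = 100110111
→ ^ → 000011001 = 25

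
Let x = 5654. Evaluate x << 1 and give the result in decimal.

11308

5654 = 01011000010110
shift left by 1 → 10110000101100 = 11308
(equivalently, 5654 × 2^1 = 5654 × 2)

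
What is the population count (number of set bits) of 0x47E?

0x47E = 10001111110
Count the 1s: 1 + 1 + 1 + 1 + 1 + 1 + 1 = 7

7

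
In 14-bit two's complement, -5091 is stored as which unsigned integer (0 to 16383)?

11293

5091 in 14 bits: 01001111100011
Invert: 10110000011100
Add 1:  10110000011101 = 11293
(Check: 2^14 - 5091 = 16384 - 5091 = 11293.)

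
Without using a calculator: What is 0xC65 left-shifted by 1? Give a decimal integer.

0xC65 = 0110001100101
shift left by 1 → 1100011001010 = 6346
(equivalently, 3173 × 2^1 = 3173 × 2)

6346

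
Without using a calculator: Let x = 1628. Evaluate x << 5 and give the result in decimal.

52096

1628 = 0000011001011100
shift left by 5 → 1100101110000000 = 52096
(equivalently, 1628 × 2^5 = 1628 × 32)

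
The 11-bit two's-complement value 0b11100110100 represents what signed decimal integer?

pattern = 11100110100 (MSB is 1 ⇒ negative)
Invert: 00011001011, add 1 → 00011001100 = 204, so the value is -204.
(Equivalently: 1844 - 2^11 = 1844 - 2048 = -204.)

-204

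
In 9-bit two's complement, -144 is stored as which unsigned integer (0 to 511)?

144 in 9 bits: 010010000
Invert: 101101111
Add 1:  101110000 = 368
(Check: 2^9 - 144 = 512 - 144 = 368.)

368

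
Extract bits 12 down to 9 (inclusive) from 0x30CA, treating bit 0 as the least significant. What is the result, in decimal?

v = 11000011001010
Shift right by 9: 11000
Mask low 4 bits: 1000 = 8

8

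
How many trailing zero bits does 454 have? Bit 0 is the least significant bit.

1

454 = 111000110
Trailing zeros: 1, so the lowest set bit is bit 1 (value 2).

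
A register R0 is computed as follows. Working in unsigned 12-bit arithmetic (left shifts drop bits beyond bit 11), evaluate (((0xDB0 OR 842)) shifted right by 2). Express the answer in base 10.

1022

0xDB0 = 110110110000
842 = 001101001010
→ OR → 111111111010 = 4090
→ shifted right by 2 → 001111111110 = 1022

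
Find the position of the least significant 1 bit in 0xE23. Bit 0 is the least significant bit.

0

0xE23 = 111000100011
Trailing zeros: 0, so the lowest set bit is bit 0 (value 1).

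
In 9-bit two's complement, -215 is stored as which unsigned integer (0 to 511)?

215 in 9 bits: 011010111
Invert: 100101000
Add 1:  100101001 = 297
(Check: 2^9 - 215 = 512 - 215 = 297.)

297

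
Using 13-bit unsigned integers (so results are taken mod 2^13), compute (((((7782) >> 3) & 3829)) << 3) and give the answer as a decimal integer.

5664

7782 = 1111001100110
→ >> 3 → 0001111001100 = 972
3829 = 0111011110101
→ & → 0001011000100 = 708
→ << 3 (mod 2^13) → 1011000100000 = 5664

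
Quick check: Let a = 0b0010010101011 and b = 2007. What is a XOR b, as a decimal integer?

a = 10010101011
2007 = 11111010111
XOR → 01101111100 = 892

892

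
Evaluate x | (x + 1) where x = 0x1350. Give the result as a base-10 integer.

4945

x = 1001101010000 = 4944
x + 1 = 1001101010001
OR    = 1001101010001 = 4945
(x | (x + 1) sets the lowest cleared bit.)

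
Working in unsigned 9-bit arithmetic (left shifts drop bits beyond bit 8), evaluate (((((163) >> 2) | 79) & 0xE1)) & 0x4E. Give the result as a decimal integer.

64

163 = 010100011
→ >> 2 → 000101000 = 40
79 = 001001111
→ | → 001101111 = 111
0xE1 = 011100001
→ & → 001100001 = 97
0x4E = 001001110
→ & → 001000000 = 64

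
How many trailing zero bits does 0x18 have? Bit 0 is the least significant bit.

0x18 = 11000
Trailing zeros: 3, so the lowest set bit is bit 3 (value 8).

3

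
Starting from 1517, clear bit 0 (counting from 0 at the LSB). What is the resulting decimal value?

x = 10111101101
bit 0 is currently 1; clear it via x & ~(1 << 0) = x & ~1
→ 10111101100 = 1516

1516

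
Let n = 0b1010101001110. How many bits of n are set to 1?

n = 1010101001110
Count the 1s: 1 + 1 + 1 + 1 + 1 + 1 + 1 = 7

7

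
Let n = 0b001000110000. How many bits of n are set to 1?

n = 1000110000
Count the 1s: 1 + 1 + 1 = 3

3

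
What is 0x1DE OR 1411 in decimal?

0x1DE = 00111011110
1411 = 10110000011
 OR → 10111011111 = 1503

1503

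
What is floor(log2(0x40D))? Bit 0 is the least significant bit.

0x40D = 10000001101
The topmost 1 is at position 10 (since 2^10 = 1024 ≤ 1037 < 2048).

10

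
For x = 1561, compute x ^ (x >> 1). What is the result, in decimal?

x = 11000011001 = 1561
x>>1 = 01100001100
XOR  = 10100010101 = 1301
(x ^ (x >> 1) gives the standard binary-reflected Gray code of x.)

1301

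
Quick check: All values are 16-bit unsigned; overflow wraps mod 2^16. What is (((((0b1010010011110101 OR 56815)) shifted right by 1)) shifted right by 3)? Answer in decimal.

0b1010010011110101 = 1010010011110101
56815 = 1101110111101111
→ OR → 1111110111111111 = 65023
→ shifted right by 1 → 0111111011111111 = 32511
→ shifted right by 3 → 0000111111011111 = 4063

4063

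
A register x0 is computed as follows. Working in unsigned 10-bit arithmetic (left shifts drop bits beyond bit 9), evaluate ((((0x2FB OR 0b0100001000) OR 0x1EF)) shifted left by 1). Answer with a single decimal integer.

1022

0x2FB = 1011111011
0b0100001000 = 0100001000
→ OR → 1111111011 = 1019
0x1EF = 0111101111
→ OR → 1111111111 = 1023
→ shifted left by 1 (mod 2^10) → 1111111110 = 1022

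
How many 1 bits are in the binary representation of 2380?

5

2380 = 100101001100
Count the 1s: 1 + 1 + 1 + 1 + 1 = 5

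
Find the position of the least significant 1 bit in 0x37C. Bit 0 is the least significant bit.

2

0x37C = 1101111100
Trailing zeros: 2, so the lowest set bit is bit 2 (value 4).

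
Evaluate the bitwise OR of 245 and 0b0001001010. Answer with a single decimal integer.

255

245 = 11110101
b = 01001010
 OR → 11111111 = 255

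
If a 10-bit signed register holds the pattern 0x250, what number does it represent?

pattern = 1001010000 (MSB is 1 ⇒ negative)
Invert: 0110101111, add 1 → 0110110000 = 432, so the value is -432.
(Equivalently: 592 - 2^10 = 592 - 1024 = -432.)

-432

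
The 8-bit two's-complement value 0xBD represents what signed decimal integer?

-67

pattern = 10111101 (MSB is 1 ⇒ negative)
Invert: 01000010, add 1 → 01000011 = 67, so the value is -67.
(Equivalently: 189 - 2^8 = 189 - 256 = -67.)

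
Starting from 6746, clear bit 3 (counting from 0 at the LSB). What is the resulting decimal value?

6738

x = 01101001011010
bit 3 is currently 1; clear it via x & ~(1 << 3) = x & ~8
→ 01101001010010 = 6738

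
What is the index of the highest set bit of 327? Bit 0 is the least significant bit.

8

327 = 101000111
The topmost 1 is at position 8 (since 2^8 = 256 ≤ 327 < 512).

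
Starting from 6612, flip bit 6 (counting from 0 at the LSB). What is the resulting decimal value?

x = 1100111010100
bit 6 is currently 1; toggle it via x ^ (1 << 6) = x ^ 64
→ 1100110010100 = 6548

6548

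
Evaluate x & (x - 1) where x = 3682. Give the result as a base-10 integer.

3680

x = 111001100010 = 3682
x - 1 = 111001100001
AND   = 111001100000 = 3680
(x & (x - 1) clears the lowest set bit of x.)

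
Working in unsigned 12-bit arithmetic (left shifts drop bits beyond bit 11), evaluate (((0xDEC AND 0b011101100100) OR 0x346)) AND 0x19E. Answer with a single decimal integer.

0xDEC = 110111101100
0b011101100100 = 011101100100
→ AND → 010101100100 = 1380
0x346 = 001101000110
→ OR → 011101100110 = 1894
0x19E = 000110011110
→ AND → 000100000110 = 262

262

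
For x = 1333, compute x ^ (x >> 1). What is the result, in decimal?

x = 10100110101 = 1333
x>>1 = 01010011010
XOR  = 11110101111 = 1967
(x ^ (x >> 1) gives the standard binary-reflected Gray code of x.)

1967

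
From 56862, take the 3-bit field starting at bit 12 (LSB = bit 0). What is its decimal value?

v = 1101111000011110
Shift right by 12: 1101
Mask low 3 bits: 101 = 5

5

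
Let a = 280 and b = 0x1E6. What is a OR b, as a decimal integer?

510

280 = 100011000
0x1E6 = 111100110
 OR → 111111110 = 510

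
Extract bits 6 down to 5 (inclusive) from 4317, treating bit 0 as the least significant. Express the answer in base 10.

2

v = 1000011011101
Shift right by 5: 10000110
Mask low 2 bits: 10 = 2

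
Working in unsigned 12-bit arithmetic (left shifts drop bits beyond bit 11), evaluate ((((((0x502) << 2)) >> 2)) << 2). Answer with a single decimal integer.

0x502 = 010100000010
→ << 2 (mod 2^12) → 010000001000 = 1032
→ >> 2 → 000100000010 = 258
→ << 2 (mod 2^12) → 010000001000 = 1032

1032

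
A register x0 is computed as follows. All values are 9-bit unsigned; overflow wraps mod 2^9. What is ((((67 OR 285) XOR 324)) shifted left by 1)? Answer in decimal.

67 = 001000011
285 = 100011101
→ OR → 101011111 = 351
324 = 101000100
→ XOR → 000011011 = 27
→ shifted left by 1 (mod 2^9) → 000110110 = 54

54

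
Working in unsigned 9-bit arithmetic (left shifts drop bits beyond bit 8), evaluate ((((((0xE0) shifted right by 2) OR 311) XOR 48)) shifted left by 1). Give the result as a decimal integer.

30

0xE0 = 011100000
→ shifted right by 2 → 000111000 = 56
311 = 100110111
→ OR → 100111111 = 319
48 = 000110000
→ XOR → 100001111 = 271
→ shifted left by 1 (mod 2^9) → 000011110 = 30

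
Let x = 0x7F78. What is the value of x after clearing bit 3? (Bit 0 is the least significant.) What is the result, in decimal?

32624

x = 111111101111000
bit 3 is currently 1; clear it via x & ~(1 << 3) = x & ~8
→ 111111101110000 = 32624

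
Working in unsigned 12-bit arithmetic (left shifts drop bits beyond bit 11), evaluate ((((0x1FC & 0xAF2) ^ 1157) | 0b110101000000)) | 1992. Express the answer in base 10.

0x1FC = 000111111100
0xAF2 = 101011110010
→ & → 000011110000 = 240
1157 = 010010000101
→ ^ → 010001110101 = 1141
0b110101000000 = 110101000000
→ | → 110101110101 = 3445
1992 = 011111001000
→ | → 111111111101 = 4093

4093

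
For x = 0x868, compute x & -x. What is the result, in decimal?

8

x = 100001101000 = 2152
-x (two's complement) = …011110011000
AND   = 000000001000 = 8
(x & -x isolates the lowest set bit of x.)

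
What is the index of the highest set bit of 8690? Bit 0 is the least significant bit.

8690 = 10000111110010
The topmost 1 is at position 13 (since 2^13 = 8192 ≤ 8690 < 16384).

13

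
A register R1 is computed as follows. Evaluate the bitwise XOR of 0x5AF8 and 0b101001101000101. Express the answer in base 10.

0x5AF8 = 101101011111000
b = 101001101000101
XOR → 000100110111101 = 2493

2493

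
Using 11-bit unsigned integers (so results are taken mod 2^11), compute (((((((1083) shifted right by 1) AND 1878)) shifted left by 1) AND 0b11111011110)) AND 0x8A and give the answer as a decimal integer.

8

1083 = 10000111011
→ shifted right by 1 → 01000011101 = 541
1878 = 11101010110
→ AND → 01000010100 = 532
→ shifted left by 1 (mod 2^11) → 10000101000 = 1064
0b11111011110 = 11111011110
→ AND → 10000001000 = 1032
0x8A = 00010001010
→ AND → 00000001000 = 8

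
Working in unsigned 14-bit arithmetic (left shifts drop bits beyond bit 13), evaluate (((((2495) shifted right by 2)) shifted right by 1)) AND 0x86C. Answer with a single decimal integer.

2495 = 00100110111111
→ shifted right by 2 → 00001001101111 = 623
→ shifted right by 1 → 00000100110111 = 311
0x86C = 00100001101100
→ AND → 00000000100100 = 36

36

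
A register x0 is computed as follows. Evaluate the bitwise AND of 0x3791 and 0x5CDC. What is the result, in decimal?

0x3791 = 011011110010001
0x5CDC = 101110011011100
AND → 001010010010000 = 5264

5264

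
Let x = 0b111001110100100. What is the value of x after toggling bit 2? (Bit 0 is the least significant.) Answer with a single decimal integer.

29600

x = 111001110100100
bit 2 is currently 1; toggle it via x ^ (1 << 2) = x ^ 4
→ 111001110100000 = 29600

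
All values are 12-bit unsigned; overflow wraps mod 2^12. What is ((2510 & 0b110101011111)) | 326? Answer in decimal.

2510 = 100111001110
0b110101011111 = 110101011111
→ & → 100101001110 = 2382
326 = 000101000110
→ | → 100101001110 = 2382

2382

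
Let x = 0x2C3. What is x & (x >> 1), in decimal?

65

x = 1011000011 = 707
x>>1 = 0101100001
AND  = 0001000001 = 65
(x & (x >> 1) has a 1 wherever x has two consecutive 1 bits.)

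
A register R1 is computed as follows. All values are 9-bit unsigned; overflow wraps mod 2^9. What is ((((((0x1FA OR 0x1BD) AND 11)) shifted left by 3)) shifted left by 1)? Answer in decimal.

0x1FA = 111111010
0x1BD = 110111101
→ OR → 111111111 = 511
11 = 000001011
→ AND → 000001011 = 11
→ shifted left by 3 (mod 2^9) → 001011000 = 88
→ shifted left by 1 (mod 2^9) → 010110000 = 176

176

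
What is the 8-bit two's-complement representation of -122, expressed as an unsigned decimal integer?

134

122 in 8 bits: 01111010
Invert: 10000101
Add 1:  10000110 = 134
(Check: 2^8 - 122 = 256 - 122 = 134.)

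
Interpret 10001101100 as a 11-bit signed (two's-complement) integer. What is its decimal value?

-916

pattern = 10001101100 (MSB is 1 ⇒ negative)
Invert: 01110010011, add 1 → 01110010100 = 916, so the value is -916.
(Equivalently: 1132 - 2^11 = 1132 - 2048 = -916.)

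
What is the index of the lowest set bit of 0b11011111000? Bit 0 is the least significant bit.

0b11011111000 = 11011111000
Trailing zeros: 3, so the lowest set bit is bit 3 (value 8).

3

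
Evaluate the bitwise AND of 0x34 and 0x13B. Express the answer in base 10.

0x34 = 000110100
0x13B = 100111011
AND → 000110000 = 48

48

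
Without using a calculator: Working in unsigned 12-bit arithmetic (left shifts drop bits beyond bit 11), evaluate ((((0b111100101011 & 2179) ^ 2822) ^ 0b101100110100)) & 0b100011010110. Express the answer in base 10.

2064

0b111100101011 = 111100101011
2179 = 100010000011
→ & → 100000000011 = 2051
2822 = 101100000110
→ ^ → 001100000101 = 773
0b101100110100 = 101100110100
→ ^ → 100000110001 = 2097
0b100011010110 = 100011010110
→ & → 100000010000 = 2064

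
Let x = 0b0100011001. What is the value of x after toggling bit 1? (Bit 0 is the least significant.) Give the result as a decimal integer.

283

x = 0100011001
bit 1 is currently 0; toggle it via x ^ (1 << 1) = x ^ 2
→ 0100011011 = 283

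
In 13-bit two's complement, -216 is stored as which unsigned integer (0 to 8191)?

216 in 13 bits: 0000011011000
Invert: 1111100100111
Add 1:  1111100101000 = 7976
(Check: 2^13 - 216 = 8192 - 216 = 7976.)

7976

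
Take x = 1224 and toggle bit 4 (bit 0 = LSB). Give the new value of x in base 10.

1240

x = 10011001000
bit 4 is currently 0; toggle it via x ^ (1 << 4) = x ^ 16
→ 10011011000 = 1240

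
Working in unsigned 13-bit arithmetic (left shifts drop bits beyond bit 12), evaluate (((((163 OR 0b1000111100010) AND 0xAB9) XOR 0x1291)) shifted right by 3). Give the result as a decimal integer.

582

163 = 0000010100011
0b1000111100010 = 1000111100010
→ OR → 1000111100011 = 4579
0xAB9 = 0101010111001
→ AND → 0000010100001 = 161
0x1291 = 1001010010001
→ XOR → 1001000110000 = 4656
→ shifted right by 3 → 0001001000110 = 582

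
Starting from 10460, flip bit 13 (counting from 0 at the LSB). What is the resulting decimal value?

2268

x = 10100011011100
bit 13 is currently 1; toggle it via x ^ (1 << 13) = x ^ 8192
→ 00100011011100 = 2268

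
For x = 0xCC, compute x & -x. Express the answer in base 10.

4

x = 11001100 = 204
-x (two's complement) = …00110100
AND   = 00000100 = 4
(x & -x isolates the lowest set bit of x.)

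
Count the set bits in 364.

5

364 = 101101100
Count the 1s: 1 + 1 + 1 + 1 + 1 = 5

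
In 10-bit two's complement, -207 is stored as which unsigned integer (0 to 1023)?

207 in 10 bits: 0011001111
Invert: 1100110000
Add 1:  1100110001 = 817
(Check: 2^10 - 207 = 1024 - 207 = 817.)

817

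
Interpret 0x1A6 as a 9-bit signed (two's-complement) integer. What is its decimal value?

-90

pattern = 110100110 (MSB is 1 ⇒ negative)
Invert: 001011001, add 1 → 001011010 = 90, so the value is -90.
(Equivalently: 422 - 2^9 = 422 - 512 = -90.)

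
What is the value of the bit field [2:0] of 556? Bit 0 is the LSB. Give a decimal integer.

v = 1000101100
Shift right by 0: 1000101100
Mask low 3 bits: 100 = 4

4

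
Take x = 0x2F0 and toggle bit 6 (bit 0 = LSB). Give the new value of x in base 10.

x = 01011110000
bit 6 is currently 1; toggle it via x ^ (1 << 6) = x ^ 64
→ 01010110000 = 688

688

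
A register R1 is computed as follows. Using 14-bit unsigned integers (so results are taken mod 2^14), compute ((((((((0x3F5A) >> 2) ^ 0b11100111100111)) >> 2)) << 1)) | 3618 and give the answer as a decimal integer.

7994

0x3F5A = 11111101011010
→ >> 2 → 00111111010110 = 4054
0b11100111100111 = 11100111100111
→ ^ → 11011000110001 = 13873
→ >> 2 → 00110110001100 = 3468
→ << 1 (mod 2^14) → 01101100011000 = 6936
3618 = 00111000100010
→ | → 01111100111010 = 7994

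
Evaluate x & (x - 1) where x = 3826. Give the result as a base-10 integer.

x = 111011110010 = 3826
x - 1 = 111011110001
AND   = 111011110000 = 3824
(x & (x - 1) clears the lowest set bit of x.)

3824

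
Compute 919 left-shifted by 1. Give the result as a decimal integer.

919 = 01110010111
shift left by 1 → 11100101110 = 1838
(equivalently, 919 × 2^1 = 919 × 2)

1838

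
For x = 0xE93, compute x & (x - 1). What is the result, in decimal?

3730

x = 111010010011 = 3731
x - 1 = 111010010010
AND   = 111010010010 = 3730
(x & (x - 1) clears the lowest set bit of x.)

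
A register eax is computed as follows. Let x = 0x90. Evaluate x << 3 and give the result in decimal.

0x90 = 00010010000
shift left by 3 → 10010000000 = 1152
(equivalently, 144 × 2^3 = 144 × 8)

1152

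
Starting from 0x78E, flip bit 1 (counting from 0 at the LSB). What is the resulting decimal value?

1932

x = 011110001110
bit 1 is currently 1; toggle it via x ^ (1 << 1) = x ^ 2
→ 011110001100 = 1932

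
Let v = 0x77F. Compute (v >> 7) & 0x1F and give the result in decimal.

v = 011101111111
Shift right by 7: 01110
Mask low 5 bits: 01110 = 14

14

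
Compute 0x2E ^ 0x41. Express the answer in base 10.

0x2E = 0101110
0x41 = 1000001
XOR → 1101111 = 111

111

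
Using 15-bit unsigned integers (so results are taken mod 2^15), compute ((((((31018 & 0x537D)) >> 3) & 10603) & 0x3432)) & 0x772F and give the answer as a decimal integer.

32

31018 = 111100100101010
0x537D = 101001101111101
→ & → 101000100101000 = 20776
→ >> 3 → 000101000100101 = 2597
10603 = 010100101101011
→ & → 000100000100001 = 2081
0x3432 = 011010000110010
→ & → 000000000100000 = 32
0x772F = 111011100101111
→ & → 000000000100000 = 32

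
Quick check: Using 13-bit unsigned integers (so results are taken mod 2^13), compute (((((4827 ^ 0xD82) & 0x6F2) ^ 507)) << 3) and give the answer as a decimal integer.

7512

4827 = 1001011011011
0xD82 = 0110110000010
→ ^ → 1111101011001 = 8025
0x6F2 = 0011011110010
→ & → 0011001010000 = 1616
507 = 0000111111011
→ ^ → 0011110101011 = 1963
→ << 3 (mod 2^13) → 1110101011000 = 7512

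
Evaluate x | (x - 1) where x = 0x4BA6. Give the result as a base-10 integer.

19367

x = 100101110100110 = 19366
x - 1 = 100101110100101
OR    = 100101110100111 = 19367
(x | (x - 1) sets all bits below the lowest set bit.)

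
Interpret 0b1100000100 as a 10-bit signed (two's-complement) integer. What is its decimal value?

pattern = 1100000100 (MSB is 1 ⇒ negative)
Invert: 0011111011, add 1 → 0011111100 = 252, so the value is -252.
(Equivalently: 772 - 2^10 = 772 - 1024 = -252.)

-252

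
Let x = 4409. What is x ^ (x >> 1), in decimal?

x = 1000100111001 = 4409
x>>1 = 0100010011100
XOR  = 1100110100101 = 6565
(x ^ (x >> 1) gives the standard binary-reflected Gray code of x.)

6565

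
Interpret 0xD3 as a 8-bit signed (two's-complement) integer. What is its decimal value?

-45

pattern = 11010011 (MSB is 1 ⇒ negative)
Invert: 00101100, add 1 → 00101101 = 45, so the value is -45.
(Equivalently: 211 - 2^8 = 211 - 256 = -45.)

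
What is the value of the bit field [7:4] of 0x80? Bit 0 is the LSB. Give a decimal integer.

v = 10000000
Shift right by 4: 1000
Mask low 4 bits: 1000 = 8

8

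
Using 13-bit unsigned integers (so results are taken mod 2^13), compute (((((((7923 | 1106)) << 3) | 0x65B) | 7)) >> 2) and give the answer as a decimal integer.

1527

7923 = 1111011110011
1106 = 0010001010010
→ | → 1111011110011 = 7923
→ << 3 (mod 2^13) → 1011110011000 = 6040
0x65B = 0011001011011
→ | → 1011111011011 = 6107
7 = 0000000000111
→ | → 1011111011111 = 6111
→ >> 2 → 0010111110111 = 1527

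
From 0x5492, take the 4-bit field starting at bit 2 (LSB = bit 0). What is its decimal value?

v = 101010010010010
Shift right by 2: 1010100100100
Mask low 4 bits: 0100 = 4

4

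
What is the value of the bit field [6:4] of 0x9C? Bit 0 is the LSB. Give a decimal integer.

v = 10011100
Shift right by 4: 1001
Mask low 3 bits: 001 = 1

1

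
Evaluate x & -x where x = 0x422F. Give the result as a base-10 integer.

x = 100001000101111 = 16943
-x (two's complement) = …011110111010001
AND   = 000000000000001 = 1
(x & -x isolates the lowest set bit of x.)

1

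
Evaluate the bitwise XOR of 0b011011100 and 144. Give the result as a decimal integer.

a = 11011100
144 = 10010000
XOR → 01001100 = 76

76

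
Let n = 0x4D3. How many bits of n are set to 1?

6

0x4D3 = 10011010011
Count the 1s: 1 + 1 + 1 + 1 + 1 + 1 = 6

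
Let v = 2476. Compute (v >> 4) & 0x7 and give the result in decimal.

v = 00100110101100
Shift right by 4: 0010011010
Mask low 3 bits: 010 = 2

2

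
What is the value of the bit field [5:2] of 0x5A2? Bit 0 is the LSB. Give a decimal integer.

v = 10110100010
Shift right by 2: 101101000
Mask low 4 bits: 1000 = 8

8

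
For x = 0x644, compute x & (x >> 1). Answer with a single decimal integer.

512

x = 11001000100 = 1604
x>>1 = 01100100010
AND  = 01000000000 = 512
(x & (x >> 1) has a 1 wherever x has two consecutive 1 bits.)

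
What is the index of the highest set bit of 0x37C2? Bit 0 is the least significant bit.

0x37C2 = 11011111000010
The topmost 1 is at position 13 (since 2^13 = 8192 ≤ 14274 < 16384).

13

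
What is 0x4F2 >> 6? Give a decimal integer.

19

0x4F2 = 10011110010
shift right by 6 → 00000010011 = 19
(equivalently, floor(1266 / 64))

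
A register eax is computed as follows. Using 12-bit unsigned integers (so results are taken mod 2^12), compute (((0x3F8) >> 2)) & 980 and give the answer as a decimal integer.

212

0x3F8 = 001111111000
→ >> 2 → 000011111110 = 254
980 = 001111010100
→ & → 000011010100 = 212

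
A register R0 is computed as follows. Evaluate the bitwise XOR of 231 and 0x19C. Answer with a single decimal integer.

231 = 011100111
0x19C = 110011100
XOR → 101111011 = 379

379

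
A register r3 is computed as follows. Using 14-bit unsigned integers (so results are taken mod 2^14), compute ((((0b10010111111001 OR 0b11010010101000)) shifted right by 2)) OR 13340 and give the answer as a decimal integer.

15742

0b10010111111001 = 10010111111001
0b11010010101000 = 11010010101000
→ OR → 11010111111001 = 13817
→ shifted right by 2 → 00110101111110 = 3454
13340 = 11010000011100
→ OR → 11110101111110 = 15742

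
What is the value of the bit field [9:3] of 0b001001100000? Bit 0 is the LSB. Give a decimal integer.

v = 001001100000
Shift right by 3: 001001100
Mask low 7 bits: 1001100 = 76

76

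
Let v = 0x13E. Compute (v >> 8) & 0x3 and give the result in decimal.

1

v = 00100111110
Shift right by 8: 001
Mask low 2 bits: 01 = 1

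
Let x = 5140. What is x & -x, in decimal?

4

x = 1010000010100 = 5140
-x (two's complement) = …0101111101100
AND   = 0000000000100 = 4
(x & -x isolates the lowest set bit of x.)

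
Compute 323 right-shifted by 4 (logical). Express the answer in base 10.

323 = 101000011
shift right by 4 → 000010100 = 20
(equivalently, floor(323 / 16))

20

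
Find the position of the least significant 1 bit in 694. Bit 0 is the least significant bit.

694 = 1010110110
Trailing zeros: 1, so the lowest set bit is bit 1 (value 2).

1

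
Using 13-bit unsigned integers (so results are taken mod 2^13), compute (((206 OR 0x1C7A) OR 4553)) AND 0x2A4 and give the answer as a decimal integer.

206 = 0000011001110
0x1C7A = 1110001111010
→ OR → 1110011111110 = 7422
4553 = 1000111001001
→ OR → 1110111111111 = 7679
0x2A4 = 0001010100100
→ AND → 0000010100100 = 164

164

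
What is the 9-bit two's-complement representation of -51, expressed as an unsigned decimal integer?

51 in 9 bits: 000110011
Invert: 111001100
Add 1:  111001101 = 461
(Check: 2^9 - 51 = 512 - 51 = 461.)

461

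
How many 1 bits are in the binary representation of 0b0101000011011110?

8

n = 101000011011110
Count the 1s: 1 + 1 + 1 + 1 + 1 + 1 + 1 + 1 = 8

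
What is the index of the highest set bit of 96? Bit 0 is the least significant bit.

6

96 = 1100000
The topmost 1 is at position 6 (since 2^6 = 64 ≤ 96 < 128).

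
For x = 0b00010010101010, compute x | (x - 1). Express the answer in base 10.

1195

x = 10010101010 = 1194
x - 1 = 10010101001
OR    = 10010101011 = 1195
(x | (x - 1) sets all bits below the lowest set bit.)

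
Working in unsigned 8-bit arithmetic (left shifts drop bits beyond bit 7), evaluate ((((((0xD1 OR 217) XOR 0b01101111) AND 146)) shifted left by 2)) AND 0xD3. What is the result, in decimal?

0xD1 = 11010001
217 = 11011001
→ OR → 11011001 = 217
0b01101111 = 01101111
→ XOR → 10110110 = 182
146 = 10010010
→ AND → 10010010 = 146
→ shifted left by 2 (mod 2^8) → 01001000 = 72
0xD3 = 11010011
→ AND → 01000000 = 64

64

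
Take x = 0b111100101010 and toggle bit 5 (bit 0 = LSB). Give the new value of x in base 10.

3850

x = 111100101010
bit 5 is currently 1; toggle it via x ^ (1 << 5) = x ^ 32
→ 111100001010 = 3850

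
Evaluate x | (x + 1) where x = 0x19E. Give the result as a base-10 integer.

415

x = 110011110 = 414
x + 1 = 110011111
OR    = 110011111 = 415
(x | (x + 1) sets the lowest cleared bit.)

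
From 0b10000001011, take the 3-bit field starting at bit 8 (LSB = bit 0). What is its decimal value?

v = 10000001011
Shift right by 8: 100
Mask low 3 bits: 100 = 4

4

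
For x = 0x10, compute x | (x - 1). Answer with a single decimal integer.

31

x = 10000 = 16
x - 1 = 01111
OR    = 11111 = 31
(x | (x - 1) sets all bits below the lowest set bit.)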